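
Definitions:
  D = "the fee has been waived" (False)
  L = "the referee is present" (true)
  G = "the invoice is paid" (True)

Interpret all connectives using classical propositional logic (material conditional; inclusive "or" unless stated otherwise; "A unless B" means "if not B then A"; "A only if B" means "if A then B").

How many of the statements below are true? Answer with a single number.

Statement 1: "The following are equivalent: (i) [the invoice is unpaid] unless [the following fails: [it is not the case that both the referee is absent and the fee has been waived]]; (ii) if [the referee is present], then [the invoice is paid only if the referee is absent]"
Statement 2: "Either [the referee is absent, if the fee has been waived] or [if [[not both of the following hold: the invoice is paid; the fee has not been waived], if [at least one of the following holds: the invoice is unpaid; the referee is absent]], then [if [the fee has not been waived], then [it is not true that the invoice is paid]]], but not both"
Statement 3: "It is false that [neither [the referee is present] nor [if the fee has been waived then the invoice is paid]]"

3

Statement 1: In symbols: (~G | ~(~L nand D)) <-> (L -> (G -> ~L))

~G = ~T = F
~L = ~T = F
~L nand D = F nand F = T
~(~L nand D) = ~T = F
~G | ~(~L nand D) = F | F = F
~L = ~T = F
G -> ~L = T -> F = F
L -> (G -> ~L) = T -> F = F
(~G | ~(~L nand D)) <-> (L -> (G -> ~L)) = F <-> F = T
Hence Statement 1 is true.

Statement 2: In symbols: (D -> ~L) xor (((~G | ~L) -> (G nand ~D)) -> (~D -> ~G))

~L = ~T = F
D -> ~L = F -> F = T
~G = ~T = F
~L = ~T = F
~G | ~L = F | F = F
~D = ~F = T
G nand ~D = T nand T = F
(~G | ~L) -> (G nand ~D) = F -> F = T
~D = ~F = T
~G = ~T = F
~D -> ~G = T -> F = F
((~G | ~L) -> (G nand ~D)) -> (~D -> ~G) = T -> F = F
(D -> ~L) xor (((~G | ~L) -> (G nand ~D)) -> (~D -> ~G)) = T xor F = T
Thus Statement 2 is true.

Statement 3: Formalization: ~(L nor (D -> G))

D -> G = F -> T = T
L nor (D -> G) = T nor T = F
~(L nor (D -> G)) = ~F = T
Hence Statement 3 is true.

Count: 3.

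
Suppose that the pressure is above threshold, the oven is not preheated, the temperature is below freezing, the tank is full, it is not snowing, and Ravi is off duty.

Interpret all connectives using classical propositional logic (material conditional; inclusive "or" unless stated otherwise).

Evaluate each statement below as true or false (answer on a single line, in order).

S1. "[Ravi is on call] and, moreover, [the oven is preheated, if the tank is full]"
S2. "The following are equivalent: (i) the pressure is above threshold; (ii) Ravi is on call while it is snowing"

S1 false; S2 false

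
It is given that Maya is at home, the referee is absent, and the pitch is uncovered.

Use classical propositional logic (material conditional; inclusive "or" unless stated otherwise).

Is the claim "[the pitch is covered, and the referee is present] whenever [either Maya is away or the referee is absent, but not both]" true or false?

Let P = "Maya is at home" (True), Q = "the referee is present" (False), R = "the pitch is covered" (False).
This is (not P xor not Q) -> (R and Q).

not P = not True = False
not Q = not False = True
not P xor not Q = False xor True = True
R and Q = False and False = False
(not P xor not Q) -> (R and Q) = True -> False = False

False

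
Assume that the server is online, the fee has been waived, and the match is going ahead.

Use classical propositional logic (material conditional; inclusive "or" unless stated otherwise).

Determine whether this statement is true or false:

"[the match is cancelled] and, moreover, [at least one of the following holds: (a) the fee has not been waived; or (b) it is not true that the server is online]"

Let P = "the match is cancelled" (F), N = "the fee has been waived" (T), R = "the server is online" (T).
In symbols: P ∧ (¬N ∨ ¬R)

¬N = ¬T = F
¬R = ¬T = F
¬N ∨ ¬R = F ∨ F = F
P ∧ (¬N ∨ ¬R) = F ∧ F = F

False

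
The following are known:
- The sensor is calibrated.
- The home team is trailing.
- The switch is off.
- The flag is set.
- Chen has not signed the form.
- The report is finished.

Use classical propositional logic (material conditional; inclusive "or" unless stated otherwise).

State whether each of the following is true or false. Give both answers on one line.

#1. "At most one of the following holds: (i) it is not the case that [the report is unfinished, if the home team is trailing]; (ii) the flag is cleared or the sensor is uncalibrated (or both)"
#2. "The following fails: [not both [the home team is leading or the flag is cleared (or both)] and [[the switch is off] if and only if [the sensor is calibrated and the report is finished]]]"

Let U = "the home team is leading" (F), W = "the report is finished" (T), P = "the flag is set" (T), N = "the sensor is calibrated" (T), V = "the switch is on" (F).

#1: In symbols: ~(~U -> ~W) nand (~P | ~N)

~U = ~F = T
~W = ~T = F
~U -> ~W = T -> F = F
~(~U -> ~W) = ~F = T
~P = ~T = F
~N = ~T = F
~P | ~N = F | F = F
~(~U -> ~W) nand (~P | ~N) = T nand F = T
Hence #1 is true.

#2: Parsed as ~((U | ~P) nand (~V <-> (N & W)))

~P = ~T = F
U | ~P = F | F = F
~V = ~F = T
N & W = T & T = T
~V <-> (N & W) = T <-> T = T
(U | ~P) nand (~V <-> (N & W)) = F nand T = T
~((U | ~P) nand (~V <-> (N & W))) = ~T = F
So #2 is false.

#1 True, #2 False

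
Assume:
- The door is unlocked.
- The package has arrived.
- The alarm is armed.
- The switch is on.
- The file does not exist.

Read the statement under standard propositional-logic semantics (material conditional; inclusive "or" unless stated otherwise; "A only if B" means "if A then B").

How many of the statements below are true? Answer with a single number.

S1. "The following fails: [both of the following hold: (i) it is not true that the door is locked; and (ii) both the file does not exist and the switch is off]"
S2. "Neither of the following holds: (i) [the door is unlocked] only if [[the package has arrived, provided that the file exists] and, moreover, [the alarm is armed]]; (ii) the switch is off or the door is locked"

Let V = "the door is locked" (F), Q = "the file exists" (F), M = "the switch is on" (T), P = "the package has arrived" (T), L = "the alarm is armed" (T).

S1: Formalization: ¬(¬V ∧ (¬Q ∧ ¬M))

¬V = ¬F = T
¬Q = ¬F = T
¬M = ¬T = F
¬Q ∧ ¬M = T ∧ F = F
¬V ∧ (¬Q ∧ ¬M) = T ∧ F = F
¬(¬V ∧ (¬Q ∧ ¬M)) = ¬F = T
Thus S1 is true.

S2: Parsed as (¬V → ((Q → P) ∧ L)) ↓ (¬M ∨ V)

¬V = ¬F = T
Q → P = F → T = T
(Q → P) ∧ L = T ∧ T = T
¬V → ((Q → P) ∧ L) = T → T = T
¬M = ¬T = F
¬M ∨ V = F ∨ F = F
(¬V → ((Q → P) ∧ L)) ↓ (¬M ∨ V) = T ↓ F = F
Thus S2 is false.

True statements: 1.

1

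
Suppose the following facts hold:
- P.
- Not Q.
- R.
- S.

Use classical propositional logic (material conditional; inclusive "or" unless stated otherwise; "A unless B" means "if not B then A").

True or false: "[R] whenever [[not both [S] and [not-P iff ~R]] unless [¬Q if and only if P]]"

The statement is true.

Formalization: ((S nand (~P <-> ~R)) | (~Q <-> P)) -> R

~P = ~T = F
~R = ~T = F
~P <-> ~R = F <-> F = T
S nand (~P <-> ~R) = T nand T = F
~Q = ~F = T
~Q <-> P = T <-> T = T
(S nand (~P <-> ~R)) | (~Q <-> P) = F | T = T
((S nand (~P <-> ~R)) | (~Q <-> P)) -> R = T -> T = T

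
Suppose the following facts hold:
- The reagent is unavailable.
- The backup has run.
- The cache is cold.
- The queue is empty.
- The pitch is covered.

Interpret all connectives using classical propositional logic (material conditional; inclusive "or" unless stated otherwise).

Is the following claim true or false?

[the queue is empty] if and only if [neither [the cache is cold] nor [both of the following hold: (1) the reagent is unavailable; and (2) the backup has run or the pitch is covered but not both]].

The statement is false.

Let M = "the queue is empty" (T), R = "the cache is warm" (F), H = "the reagent is available" (F), S = "the backup has run" (T), D = "the pitch is covered" (T).
Formalization: M <-> (~R nor (~H & (S xor D)))

~R = ~F = T
~H = ~F = T
S xor D = T xor T = F
~H & (S xor D) = T & F = F
~R nor (~H & (S xor D)) = T nor F = F
M <-> (~R nor (~H & (S xor D))) = T <-> F = F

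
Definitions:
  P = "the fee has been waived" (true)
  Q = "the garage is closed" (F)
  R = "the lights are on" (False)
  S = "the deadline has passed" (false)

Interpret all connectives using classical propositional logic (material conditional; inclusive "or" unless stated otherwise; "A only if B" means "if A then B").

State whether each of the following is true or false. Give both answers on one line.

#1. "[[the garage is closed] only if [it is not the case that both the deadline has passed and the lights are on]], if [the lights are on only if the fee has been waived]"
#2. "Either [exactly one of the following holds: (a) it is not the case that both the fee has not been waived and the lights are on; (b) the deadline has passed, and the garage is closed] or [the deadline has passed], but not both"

#1: This is (R -> P) -> (Q -> (S nand R)).

R -> P = False -> True = True
S nand R = False nand False = True
Q -> (S nand R) = False -> True = True
(R -> P) -> (Q -> (S nand R)) = True -> True = True
Hence #1 is true.

#2: Parsed as ((not P nand R) xor (S and Q)) xor S

not P = not True = False
not P nand R = False nand False = True
S and Q = False and False = False
(not P nand R) xor (S and Q) = True xor False = True
((not P nand R) xor (S and Q)) xor S = True xor False = True
So #2 is true.

#1 T, #2 T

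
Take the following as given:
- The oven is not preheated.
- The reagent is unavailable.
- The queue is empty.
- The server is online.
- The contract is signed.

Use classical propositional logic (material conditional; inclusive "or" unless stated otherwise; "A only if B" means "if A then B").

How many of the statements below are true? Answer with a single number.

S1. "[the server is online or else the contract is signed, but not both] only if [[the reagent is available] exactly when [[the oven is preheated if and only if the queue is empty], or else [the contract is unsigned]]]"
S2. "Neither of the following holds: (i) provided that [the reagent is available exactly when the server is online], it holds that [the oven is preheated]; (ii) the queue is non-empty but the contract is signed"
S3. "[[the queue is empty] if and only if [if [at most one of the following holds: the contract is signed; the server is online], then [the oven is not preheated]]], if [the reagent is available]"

2

Let P = "the server is online" (T), H = "the contract is signed" (T), L = "the reagent is available" (F), U = "the oven is preheated" (F), V = "the queue is empty" (T).

S1: In symbols: (P xor H) -> (L <-> ((U <-> V) | ~H))

P xor H = T xor T = F
U <-> V = F <-> T = F
~H = ~T = F
(U <-> V) | ~H = F | F = F
L <-> ((U <-> V) | ~H) = F <-> F = T
(P xor H) -> (L <-> ((U <-> V) | ~H)) = F -> T = T
Thus S1 is true.

S2: Formalization: ((L <-> P) -> U) nor (~V & H)

L <-> P = F <-> T = F
(L <-> P) -> U = F -> F = T
~V = ~T = F
~V & H = F & T = F
((L <-> P) -> U) nor (~V & H) = T nor F = F
Thus S2 is false.

S3: Formalization: L -> (V <-> ((H nand P) -> ~U))

H nand P = T nand T = F
~U = ~F = T
(H nand P) -> ~U = F -> T = T
V <-> ((H nand P) -> ~U) = T <-> T = T
L -> (V <-> ((H nand P) -> ~U)) = F -> T = T
So S3 is true.

Count: 2.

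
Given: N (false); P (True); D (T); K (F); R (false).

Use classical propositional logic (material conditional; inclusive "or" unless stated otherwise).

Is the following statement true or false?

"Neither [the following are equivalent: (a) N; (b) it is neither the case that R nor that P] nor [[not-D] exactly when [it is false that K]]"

In symbols: (N ↔ (R ↓ P)) ↓ (¬D ↔ ¬K)

R ↓ P = F ↓ T = F
N ↔ (R ↓ P) = F ↔ F = T
¬D = ¬T = F
¬K = ¬F = T
¬D ↔ ¬K = F ↔ T = F
(N ↔ (R ↓ P)) ↓ (¬D ↔ ¬K) = T ↓ F = F

false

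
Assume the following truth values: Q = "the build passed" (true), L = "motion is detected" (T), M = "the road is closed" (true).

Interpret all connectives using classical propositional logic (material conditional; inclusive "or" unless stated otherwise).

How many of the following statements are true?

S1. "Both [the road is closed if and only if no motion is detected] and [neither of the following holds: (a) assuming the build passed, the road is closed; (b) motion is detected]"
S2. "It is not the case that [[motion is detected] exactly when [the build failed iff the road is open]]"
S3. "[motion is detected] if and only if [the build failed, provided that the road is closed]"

0

S1: In symbols: (M ↔ ¬L) ∧ ((Q → M) ↓ L)

¬L = ¬T = F
M ↔ ¬L = T ↔ F = F
Q → M = T → T = T
(Q → M) ↓ L = T ↓ T = F
(M ↔ ¬L) ∧ ((Q → M) ↓ L) = F ∧ F = F
Thus S1 is false.

S2: Formalization: ¬(L ↔ (¬Q ↔ ¬M))

¬Q = ¬T = F
¬M = ¬T = F
¬Q ↔ ¬M = F ↔ F = T
L ↔ (¬Q ↔ ¬M) = T ↔ T = T
¬(L ↔ (¬Q ↔ ¬M)) = ¬T = F
Thus S2 is false.

S3: Parsed as L ↔ (M → ¬Q)

¬Q = ¬T = F
M → ¬Q = T → F = F
L ↔ (M → ¬Q) = T ↔ F = F
So S3 is false.

Count: 0.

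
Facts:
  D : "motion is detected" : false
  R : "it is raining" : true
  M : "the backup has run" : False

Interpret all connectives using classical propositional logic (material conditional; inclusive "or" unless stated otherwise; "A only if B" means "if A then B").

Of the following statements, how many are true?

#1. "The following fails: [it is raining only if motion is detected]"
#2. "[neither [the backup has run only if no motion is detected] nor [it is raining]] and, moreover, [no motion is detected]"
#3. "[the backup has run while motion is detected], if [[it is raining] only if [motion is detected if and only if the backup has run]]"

#1: In symbols: not (R -> D)

R -> D = True -> False = False
not (R -> D) = not False = True
Hence #1 is true.

#2: In symbols: ((M -> not D) nor R) and not D

not D = not False = True
M -> not D = False -> True = True
(M -> not D) nor R = True nor True = False
not D = not False = True
((M -> not D) nor R) and not D = False and True = False
Thus #2 is false.

#3: In symbols: (R -> (D iff M)) -> (M and D)

D iff M = False iff False = True
R -> (D iff M) = True -> True = True
M and D = False and False = False
(R -> (D iff M)) -> (M and D) = True -> False = False
Hence #3 is false.

Count: 1.

1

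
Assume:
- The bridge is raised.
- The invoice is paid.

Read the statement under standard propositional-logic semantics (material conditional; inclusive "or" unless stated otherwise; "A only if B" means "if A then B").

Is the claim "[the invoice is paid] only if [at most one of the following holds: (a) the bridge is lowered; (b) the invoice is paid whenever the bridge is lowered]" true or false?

Let Q = "the invoice is paid" (T), P = "the bridge is raised" (T).
Formalization: Q -> (~P nand (~P -> Q))

~P = ~T = F
~P = ~T = F
~P -> Q = F -> T = T
~P nand (~P -> Q) = F nand T = T
Q -> (~P nand (~P -> Q)) = T -> T = T

True.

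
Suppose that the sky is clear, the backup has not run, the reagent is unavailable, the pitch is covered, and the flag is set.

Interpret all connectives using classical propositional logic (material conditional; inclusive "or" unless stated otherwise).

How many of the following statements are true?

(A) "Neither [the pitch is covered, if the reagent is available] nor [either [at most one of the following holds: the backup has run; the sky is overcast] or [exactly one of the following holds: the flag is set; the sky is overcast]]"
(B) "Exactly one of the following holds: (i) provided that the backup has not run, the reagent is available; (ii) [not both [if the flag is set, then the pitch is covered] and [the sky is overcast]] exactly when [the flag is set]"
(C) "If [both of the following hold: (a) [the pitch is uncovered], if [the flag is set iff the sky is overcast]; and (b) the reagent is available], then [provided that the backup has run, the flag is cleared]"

2

Let Q = "the reagent is available" (F), S = "the pitch is covered" (T), R = "the backup has run" (F), H = "the sky is overcast" (F), M = "the flag is set" (T).

(A): Parsed as (Q → S) ↓ ((R ↑ H) ∨ (M ⊕ H))

Q → S = F → T = T
R ↑ H = F ↑ F = T
M ⊕ H = T ⊕ F = T
(R ↑ H) ∨ (M ⊕ H) = T ∨ T = T
(Q → S) ↓ ((R ↑ H) ∨ (M ⊕ H)) = T ↓ T = F
Thus (A) is false.

(B): Parsed as (¬R → Q) ⊕ (((M → S) ↑ H) ↔ M)

¬R = ¬F = T
¬R → Q = T → F = F
M → S = T → T = T
(M → S) ↑ H = T ↑ F = T
((M → S) ↑ H) ↔ M = T ↔ T = T
(¬R → Q) ⊕ (((M → S) ↑ H) ↔ M) = F ⊕ T = T
Hence (B) is true.

(C): Parsed as (((M ↔ H) → ¬S) ∧ Q) → (R → ¬M)

M ↔ H = T ↔ F = F
¬S = ¬T = F
(M ↔ H) → ¬S = F → F = T
((M ↔ H) → ¬S) ∧ Q = T ∧ F = F
¬M = ¬T = F
R → ¬M = F → F = T
(((M ↔ H) → ¬S) ∧ Q) → (R → ¬M) = F → T = T
Hence (C) is true.

True statements: 2 ((B), (C)).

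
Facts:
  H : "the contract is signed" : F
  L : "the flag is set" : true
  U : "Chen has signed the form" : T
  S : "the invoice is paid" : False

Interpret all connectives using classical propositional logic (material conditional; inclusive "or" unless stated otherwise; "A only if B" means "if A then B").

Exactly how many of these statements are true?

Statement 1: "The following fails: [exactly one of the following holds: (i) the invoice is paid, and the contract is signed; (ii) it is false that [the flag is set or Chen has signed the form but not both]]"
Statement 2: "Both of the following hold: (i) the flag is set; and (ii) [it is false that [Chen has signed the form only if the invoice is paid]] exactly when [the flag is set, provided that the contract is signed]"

1

Statement 1: Parsed as ¬((S ∧ H) ⊕ ¬(L ⊕ U))

S ∧ H = F ∧ F = F
L ⊕ U = T ⊕ T = F
¬(L ⊕ U) = ¬F = T
(S ∧ H) ⊕ ¬(L ⊕ U) = F ⊕ T = T
¬((S ∧ H) ⊕ ¬(L ⊕ U)) = ¬T = F
So Statement 1 is false.

Statement 2: In symbols: L ∧ (¬(U → S) ↔ (H → L))

U → S = T → F = F
¬(U → S) = ¬F = T
H → L = F → T = T
¬(U → S) ↔ (H → L) = T ↔ T = T
L ∧ (¬(U → S) ↔ (H → L)) = T ∧ T = T
So Statement 2 is true.

1 of the 2 statements is true (Statement 2).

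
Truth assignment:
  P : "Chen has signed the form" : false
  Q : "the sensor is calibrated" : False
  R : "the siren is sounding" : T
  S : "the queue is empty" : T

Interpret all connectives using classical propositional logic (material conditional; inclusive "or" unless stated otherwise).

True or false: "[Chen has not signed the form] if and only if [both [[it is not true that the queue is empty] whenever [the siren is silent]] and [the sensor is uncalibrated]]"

In symbols: ¬P ↔ ((¬R → ¬S) ∧ ¬Q)

¬P = ¬F = T
¬R = ¬T = F
¬S = ¬T = F
¬R → ¬S = F → F = T
¬Q = ¬F = T
(¬R → ¬S) ∧ ¬Q = T ∧ T = T
¬P ↔ ((¬R → ¬S) ∧ ¬Q) = T ↔ T = T

true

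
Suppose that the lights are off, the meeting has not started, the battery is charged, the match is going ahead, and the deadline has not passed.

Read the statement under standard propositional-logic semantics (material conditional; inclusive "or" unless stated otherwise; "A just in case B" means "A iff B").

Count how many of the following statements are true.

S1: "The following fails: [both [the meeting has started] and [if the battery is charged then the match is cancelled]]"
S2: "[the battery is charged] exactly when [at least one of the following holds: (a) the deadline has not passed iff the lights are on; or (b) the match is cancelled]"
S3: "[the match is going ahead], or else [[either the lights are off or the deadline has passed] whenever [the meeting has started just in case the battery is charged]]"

Let Q = "the meeting has started" (False), R = "the battery is charged" (True), S = "the match is cancelled" (False), U = "the deadline has passed" (False), P = "the lights are on" (False).

S1: This is not (Q and (R -> S)).

R -> S = True -> False = False
Q and (R -> S) = False and False = False
not (Q and (R -> S)) = not False = True
Hence S1 is true.

S2: Formalization: R iff ((not U iff P) or S)

not U = not False = True
not U iff P = True iff False = False
(not U iff P) or S = False or False = False
R iff ((not U iff P) or S) = True iff False = False
Hence S2 is false.

S3: In symbols: not S or ((Q iff R) -> (not P or U))

not S = not False = True
Q iff R = False iff True = False
not P = not False = True
not P or U = True or False = True
(Q iff R) -> (not P or U) = False -> True = True
not S or ((Q iff R) -> (not P or U)) = True or True = True
Thus S3 is true.

True statements: 2.

2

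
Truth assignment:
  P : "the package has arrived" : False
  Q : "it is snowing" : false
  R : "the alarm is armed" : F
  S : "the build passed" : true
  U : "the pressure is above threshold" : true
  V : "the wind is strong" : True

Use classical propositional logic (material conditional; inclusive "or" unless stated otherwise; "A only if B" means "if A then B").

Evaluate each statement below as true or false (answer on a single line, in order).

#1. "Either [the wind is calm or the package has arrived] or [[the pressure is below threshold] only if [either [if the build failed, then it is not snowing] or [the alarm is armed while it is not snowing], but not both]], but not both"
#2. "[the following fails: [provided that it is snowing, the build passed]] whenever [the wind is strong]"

#1: This is (not V or P) xor (not U -> ((not S -> not Q) xor (R and not Q))).

not V = not True = False
not V or P = False or False = False
not U = not True = False
not S = not True = False
not Q = not False = True
not S -> not Q = False -> True = True
not Q = not False = True
R and not Q = False and True = False
(not S -> not Q) xor (R and not Q) = True xor False = True
not U -> ((not S -> not Q) xor (R and not Q)) = False -> True = True
(not V or P) xor (not U -> ((not S -> not Q) xor (R and not Q))) = False xor True = True
So #1 is true.

#2: Parsed as V -> not (Q -> S)

Q -> S = False -> True = True
not (Q -> S) = not True = False
V -> not (Q -> S) = True -> False = False
So #2 is false.

#1 T / #2 F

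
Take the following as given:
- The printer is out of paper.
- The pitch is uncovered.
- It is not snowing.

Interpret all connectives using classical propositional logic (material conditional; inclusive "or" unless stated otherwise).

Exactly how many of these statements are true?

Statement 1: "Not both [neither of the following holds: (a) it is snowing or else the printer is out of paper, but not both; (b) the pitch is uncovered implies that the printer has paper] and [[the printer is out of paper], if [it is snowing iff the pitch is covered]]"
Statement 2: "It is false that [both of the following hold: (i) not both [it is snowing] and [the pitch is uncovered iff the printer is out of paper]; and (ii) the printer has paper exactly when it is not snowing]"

2

Let V = "it is snowing" (F), K = "the printer has paper" (F), U = "the pitch is covered" (F).

Statement 1: This is ((V xor ~K) nor (~U -> K)) nand ((V <-> U) -> ~K).

~K = ~F = T
V xor ~K = F xor T = T
~U = ~F = T
~U -> K = T -> F = F
(V xor ~K) nor (~U -> K) = T nor F = F
V <-> U = F <-> F = T
~K = ~F = T
(V <-> U) -> ~K = T -> T = T
((V xor ~K) nor (~U -> K)) nand ((V <-> U) -> ~K) = F nand T = T
Hence Statement 1 is true.

Statement 2: This is ~((V nand (~U <-> ~K)) & (K <-> ~V)).

~U = ~F = T
~K = ~F = T
~U <-> ~K = T <-> T = T
V nand (~U <-> ~K) = F nand T = T
~V = ~F = T
K <-> ~V = F <-> T = F
(V nand (~U <-> ~K)) & (K <-> ~V) = T & F = F
~((V nand (~U <-> ~K)) & (K <-> ~V)) = ~F = T
Thus Statement 2 is true.

Count: 2.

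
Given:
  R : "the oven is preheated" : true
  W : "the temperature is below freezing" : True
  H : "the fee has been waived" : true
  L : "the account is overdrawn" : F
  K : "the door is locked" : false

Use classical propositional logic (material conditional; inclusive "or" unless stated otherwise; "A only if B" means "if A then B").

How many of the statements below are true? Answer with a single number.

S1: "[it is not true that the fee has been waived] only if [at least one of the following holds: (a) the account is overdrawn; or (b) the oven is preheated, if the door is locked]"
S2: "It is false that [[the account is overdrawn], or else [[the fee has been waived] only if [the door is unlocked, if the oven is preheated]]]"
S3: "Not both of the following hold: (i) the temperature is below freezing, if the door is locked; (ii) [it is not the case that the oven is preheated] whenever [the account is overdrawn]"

1

S1: In symbols: not H -> (L or (K -> R))

not H = not True = False
K -> R = False -> True = True
L or (K -> R) = False or True = True
not H -> (L or (K -> R)) = False -> True = True
Thus S1 is true.

S2: This is not (L or (H -> (R -> not K))).

not K = not False = True
R -> not K = True -> True = True
H -> (R -> not K) = True -> True = True
L or (H -> (R -> not K)) = False or True = True
not (L or (H -> (R -> not K))) = not True = False
Thus S2 is false.

S3: This is (K -> W) nand (L -> not R).

K -> W = False -> True = True
not R = not True = False
L -> not R = False -> False = True
(K -> W) nand (L -> not R) = True nand True = False
So S3 is false.

Count: 1.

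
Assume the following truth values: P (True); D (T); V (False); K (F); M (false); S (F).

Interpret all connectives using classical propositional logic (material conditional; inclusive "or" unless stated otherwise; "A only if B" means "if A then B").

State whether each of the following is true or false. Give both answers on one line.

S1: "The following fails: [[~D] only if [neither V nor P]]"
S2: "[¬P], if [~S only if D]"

S1: Parsed as ~(~D -> (V nor P))

~D = ~T = F
V nor P = F nor T = F
~D -> (V nor P) = F -> F = T
~(~D -> (V nor P)) = ~T = F
So S1 is false.

S2: In symbols: (~S -> D) -> ~P

~S = ~F = T
~S -> D = T -> T = T
~P = ~T = F
(~S -> D) -> ~P = T -> F = F
Hence S2 is false.

S1 false; S2 false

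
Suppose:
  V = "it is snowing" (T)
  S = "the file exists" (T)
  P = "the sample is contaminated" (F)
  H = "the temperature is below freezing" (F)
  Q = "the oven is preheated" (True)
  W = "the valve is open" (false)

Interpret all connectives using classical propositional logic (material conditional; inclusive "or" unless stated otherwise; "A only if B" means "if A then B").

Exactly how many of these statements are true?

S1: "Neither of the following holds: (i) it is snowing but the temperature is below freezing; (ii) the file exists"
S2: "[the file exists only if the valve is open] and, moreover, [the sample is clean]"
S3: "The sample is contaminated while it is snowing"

S1: In symbols: (V and H) nor S

V and H = True and False = False
(V and H) nor S = False nor True = False
So S1 is false.

S2: In symbols: (S -> W) and not P

S -> W = True -> False = False
not P = not False = True
(S -> W) and not P = False and True = False
Thus S2 is false.

S3: Formalization: P and V

P and V = False and True = False
Thus S3 is false.

Count: 0.

0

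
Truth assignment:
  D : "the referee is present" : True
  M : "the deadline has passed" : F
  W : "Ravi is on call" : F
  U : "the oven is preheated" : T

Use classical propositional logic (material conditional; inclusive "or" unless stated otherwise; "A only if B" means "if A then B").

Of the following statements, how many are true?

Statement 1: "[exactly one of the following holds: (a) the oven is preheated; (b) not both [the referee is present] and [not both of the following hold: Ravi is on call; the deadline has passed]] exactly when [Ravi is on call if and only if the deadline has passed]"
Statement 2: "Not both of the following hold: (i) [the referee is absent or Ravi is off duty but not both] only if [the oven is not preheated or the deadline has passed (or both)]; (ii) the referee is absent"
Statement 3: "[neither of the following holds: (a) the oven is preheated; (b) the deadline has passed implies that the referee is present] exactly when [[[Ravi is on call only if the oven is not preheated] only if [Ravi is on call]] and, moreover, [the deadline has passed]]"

3

Statement 1: In symbols: (U xor (D nand (W nand M))) iff (W iff M)

W nand M = False nand False = True
D nand (W nand M) = True nand True = False
U xor (D nand (W nand M)) = True xor False = True
W iff M = False iff False = True
(U xor (D nand (W nand M))) iff (W iff M) = True iff True = True
Thus Statement 1 is true.

Statement 2: This is ((not D xor not W) -> (not U or M)) nand not D.

not D = not True = False
not W = not False = True
not D xor not W = False xor True = True
not U = not True = False
not U or M = False or False = False
(not D xor not W) -> (not U or M) = True -> False = False
not D = not True = False
((not D xor not W) -> (not U or M)) nand not D = False nand False = True
Thus Statement 2 is true.

Statement 3: This is (U nor (M -> D)) iff (((W -> not U) -> W) and M).

M -> D = False -> True = True
U nor (M -> D) = True nor True = False
not U = not True = False
W -> not U = False -> False = True
(W -> not U) -> W = True -> False = False
((W -> not U) -> W) and M = False and False = False
(U nor (M -> D)) iff (((W -> not U) -> W) and M) = False iff False = True
Thus Statement 3 is true.

True statements: 3 (Statement 1, Statement 2, Statement 3).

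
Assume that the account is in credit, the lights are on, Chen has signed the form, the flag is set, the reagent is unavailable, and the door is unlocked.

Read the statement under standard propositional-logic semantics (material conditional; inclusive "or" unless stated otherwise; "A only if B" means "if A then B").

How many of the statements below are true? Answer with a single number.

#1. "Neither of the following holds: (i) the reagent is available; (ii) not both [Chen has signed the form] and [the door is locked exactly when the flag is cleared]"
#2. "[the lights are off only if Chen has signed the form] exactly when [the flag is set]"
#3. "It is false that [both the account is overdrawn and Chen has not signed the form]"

3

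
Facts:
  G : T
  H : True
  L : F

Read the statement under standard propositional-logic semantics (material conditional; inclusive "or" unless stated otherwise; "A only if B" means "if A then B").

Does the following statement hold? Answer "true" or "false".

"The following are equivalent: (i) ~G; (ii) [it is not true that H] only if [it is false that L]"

False.

Parsed as ¬G ↔ (¬H → ¬L)

¬G = ¬T = F
¬H = ¬T = F
¬L = ¬F = T
¬H → ¬L = F → T = T
¬G ↔ (¬H → ¬L) = F ↔ T = F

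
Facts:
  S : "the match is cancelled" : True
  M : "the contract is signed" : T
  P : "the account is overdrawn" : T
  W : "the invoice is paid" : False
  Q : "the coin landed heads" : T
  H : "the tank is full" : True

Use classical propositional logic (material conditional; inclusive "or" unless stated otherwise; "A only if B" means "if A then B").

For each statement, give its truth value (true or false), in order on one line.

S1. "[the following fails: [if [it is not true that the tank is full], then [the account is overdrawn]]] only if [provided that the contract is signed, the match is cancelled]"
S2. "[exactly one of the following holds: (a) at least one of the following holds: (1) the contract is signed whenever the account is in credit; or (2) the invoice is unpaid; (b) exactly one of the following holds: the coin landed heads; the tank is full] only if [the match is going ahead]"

S1 True / S2 False

S1: This is ~(~H -> P) -> (M -> S).

~H = ~T = F
~H -> P = F -> T = T
~(~H -> P) = ~T = F
M -> S = T -> T = T
~(~H -> P) -> (M -> S) = F -> T = T
Hence S1 is true.

S2: In symbols: (((~P -> M) | ~W) xor (Q xor H)) -> ~S

~P = ~T = F
~P -> M = F -> T = T
~W = ~F = T
(~P -> M) | ~W = T | T = T
Q xor H = T xor T = F
((~P -> M) | ~W) xor (Q xor H) = T xor F = T
~S = ~T = F
(((~P -> M) | ~W) xor (Q xor H)) -> ~S = T -> F = F
Thus S2 is false.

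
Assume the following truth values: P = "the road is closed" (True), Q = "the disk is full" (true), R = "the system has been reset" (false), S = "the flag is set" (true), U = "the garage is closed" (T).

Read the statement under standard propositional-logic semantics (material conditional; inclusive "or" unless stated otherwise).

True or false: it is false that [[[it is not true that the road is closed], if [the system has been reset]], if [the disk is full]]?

False.

Values: Q=T, R=F, P=T.
This is ~(Q -> (R -> ~P)).

~P = ~T = F
R -> ~P = F -> F = T
Q -> (R -> ~P) = T -> T = T
~(Q -> (R -> ~P)) = ~T = F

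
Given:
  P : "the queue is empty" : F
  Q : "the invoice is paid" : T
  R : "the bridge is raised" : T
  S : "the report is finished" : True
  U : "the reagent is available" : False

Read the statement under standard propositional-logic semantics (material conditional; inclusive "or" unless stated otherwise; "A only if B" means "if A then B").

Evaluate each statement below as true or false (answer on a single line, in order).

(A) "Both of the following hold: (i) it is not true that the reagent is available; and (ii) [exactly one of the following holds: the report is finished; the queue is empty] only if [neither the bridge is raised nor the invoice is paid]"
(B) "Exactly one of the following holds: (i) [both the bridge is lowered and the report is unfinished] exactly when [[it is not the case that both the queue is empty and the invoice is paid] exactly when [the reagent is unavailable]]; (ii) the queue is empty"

(A): In symbols: ~U & ((S xor P) -> (R nor Q))

~U = ~F = T
S xor P = T xor F = T
R nor Q = T nor T = F
(S xor P) -> (R nor Q) = T -> F = F
~U & ((S xor P) -> (R nor Q)) = T & F = F
Thus (A) is false.

(B): Parsed as ((~R & ~S) <-> ((P nand Q) <-> ~U)) xor P

~R = ~T = F
~S = ~T = F
~R & ~S = F & F = F
P nand Q = F nand T = T
~U = ~F = T
(P nand Q) <-> ~U = T <-> T = T
(~R & ~S) <-> ((P nand Q) <-> ~U) = F <-> T = F
((~R & ~S) <-> ((P nand Q) <-> ~U)) xor P = F xor F = F
Thus (B) is false.

(A) F; (B) F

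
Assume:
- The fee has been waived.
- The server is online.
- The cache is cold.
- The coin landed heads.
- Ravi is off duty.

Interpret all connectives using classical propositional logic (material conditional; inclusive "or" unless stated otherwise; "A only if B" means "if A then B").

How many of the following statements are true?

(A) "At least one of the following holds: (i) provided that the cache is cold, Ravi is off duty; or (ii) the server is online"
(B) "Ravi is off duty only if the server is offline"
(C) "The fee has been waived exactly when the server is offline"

1

Let U = "the cache is warm" (F), R = "Ravi is on call" (F), H = "the server is online" (T), G = "the fee has been waived" (T).

(A): Formalization: (¬U → ¬R) ∨ H

¬U = ¬F = T
¬R = ¬F = T
¬U → ¬R = T → T = T
(¬U → ¬R) ∨ H = T ∨ T = T
So (A) is true.

(B): This is ¬R → ¬H.

¬R = ¬F = T
¬H = ¬T = F
¬R → ¬H = T → F = F
Thus (B) is false.

(C): Formalization: G ↔ ¬H

¬H = ¬T = F
G ↔ ¬H = T ↔ F = F
Thus (C) is false.

1 of the 3 statements is true ((A)).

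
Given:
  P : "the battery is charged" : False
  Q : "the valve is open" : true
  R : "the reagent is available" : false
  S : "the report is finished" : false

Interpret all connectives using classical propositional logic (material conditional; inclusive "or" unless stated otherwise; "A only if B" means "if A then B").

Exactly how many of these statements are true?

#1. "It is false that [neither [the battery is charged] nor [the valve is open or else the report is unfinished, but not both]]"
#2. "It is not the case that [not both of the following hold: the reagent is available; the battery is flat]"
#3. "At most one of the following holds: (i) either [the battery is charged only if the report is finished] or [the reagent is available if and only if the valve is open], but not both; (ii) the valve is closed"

1

#1: This is not (P nor (Q xor not S)).

not S = not False = True
Q xor not S = True xor True = False
P nor (Q xor not S) = False nor False = True
not (P nor (Q xor not S)) = not True = False
So #1 is false.

#2: Parsed as not (R nand not P)

not P = not False = True
R nand not P = False nand True = True
not (R nand not P) = not True = False
Thus #2 is false.

#3: This is ((P -> S) xor (R iff Q)) nand not Q.

P -> S = False -> False = True
R iff Q = False iff True = False
(P -> S) xor (R iff Q) = True xor False = True
not Q = not True = False
((P -> S) xor (R iff Q)) nand not Q = True nand False = True
Hence #3 is true.

Count: 1.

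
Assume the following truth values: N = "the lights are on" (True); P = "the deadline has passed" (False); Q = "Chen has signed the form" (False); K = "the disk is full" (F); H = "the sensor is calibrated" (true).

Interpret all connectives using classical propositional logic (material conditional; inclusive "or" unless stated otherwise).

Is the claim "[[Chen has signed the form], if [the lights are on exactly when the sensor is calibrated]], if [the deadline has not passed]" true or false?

False

This is not P -> ((N iff H) -> Q).

not P = not False = True
N iff H = True iff True = True
(N iff H) -> Q = True -> False = False
not P -> ((N iff H) -> Q) = True -> False = False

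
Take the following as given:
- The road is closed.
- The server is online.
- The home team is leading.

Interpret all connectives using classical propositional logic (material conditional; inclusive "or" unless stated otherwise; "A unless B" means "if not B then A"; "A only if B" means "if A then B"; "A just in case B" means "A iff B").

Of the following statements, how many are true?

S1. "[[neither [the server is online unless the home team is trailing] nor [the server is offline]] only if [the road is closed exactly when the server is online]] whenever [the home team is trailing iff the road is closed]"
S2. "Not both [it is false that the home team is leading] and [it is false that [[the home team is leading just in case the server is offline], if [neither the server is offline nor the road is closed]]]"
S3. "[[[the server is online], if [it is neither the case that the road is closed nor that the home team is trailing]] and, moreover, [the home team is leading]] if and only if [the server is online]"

Let K = "the home team is leading" (True), D = "the road is closed" (True), W = "the server is online" (True).

S1: Parsed as (not K iff D) -> (((W or not K) nor not W) -> (D iff W))

not K = not True = False
not K iff D = False iff True = False
not K = not True = False
W or not K = True or False = True
not W = not True = False
(W or not K) nor not W = True nor False = False
D iff W = True iff True = True
((W or not K) nor not W) -> (D iff W) = False -> True = True
(not K iff D) -> (((W or not K) nor not W) -> (D iff W)) = False -> True = True
Thus S1 is true.

S2: In symbols: not K nand not ((not W nor D) -> (K iff not W))

not K = not True = False
not W = not True = False
not W nor D = False nor True = False
not W = not True = False
K iff not W = True iff False = False
(not W nor D) -> (K iff not W) = False -> False = True
not ((not W nor D) -> (K iff not W)) = not True = False
not K nand not ((not W nor D) -> (K iff not W)) = False nand False = True
Hence S2 is true.

S3: Parsed as (((D nor not K) -> W) and K) iff W

not K = not True = False
D nor not K = True nor False = False
(D nor not K) -> W = False -> True = True
((D nor not K) -> W) and K = True and True = True
(((D nor not K) -> W) and K) iff W = True iff True = True
So S3 is true.

Count: 3.

3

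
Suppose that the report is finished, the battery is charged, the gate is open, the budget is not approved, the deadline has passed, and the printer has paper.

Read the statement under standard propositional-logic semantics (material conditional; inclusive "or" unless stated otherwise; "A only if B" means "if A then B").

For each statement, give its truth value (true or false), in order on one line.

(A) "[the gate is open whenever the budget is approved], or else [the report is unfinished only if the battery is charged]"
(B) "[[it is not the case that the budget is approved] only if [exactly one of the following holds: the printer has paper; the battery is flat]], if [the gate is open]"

(A) true / (B) true

Let S = "the budget is approved" (F), R = "the gate is open" (T), P = "the report is finished" (T), Q = "the battery is charged" (T), V = "the printer has paper" (T).

(A): In symbols: (S → R) ∨ (¬P → Q)

S → R = F → T = T
¬P = ¬T = F
¬P → Q = F → T = T
(S → R) ∨ (¬P → Q) = T ∨ T = T
Thus (A) is true.

(B): Parsed as R → (¬S → (V ⊕ ¬Q))

¬S = ¬F = T
¬Q = ¬T = F
V ⊕ ¬Q = T ⊕ F = T
¬S → (V ⊕ ¬Q) = T → T = T
R → (¬S → (V ⊕ ¬Q)) = T → T = T
Thus (B) is true.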